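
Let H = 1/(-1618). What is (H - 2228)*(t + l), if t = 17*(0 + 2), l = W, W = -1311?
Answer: 4603463685/1618 ≈ 2.8452e+6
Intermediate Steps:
H = -1/1618 ≈ -0.00061805
l = -1311
t = 34 (t = 17*2 = 34)
(H - 2228)*(t + l) = (-1/1618 - 2228)*(34 - 1311) = -3604905/1618*(-1277) = 4603463685/1618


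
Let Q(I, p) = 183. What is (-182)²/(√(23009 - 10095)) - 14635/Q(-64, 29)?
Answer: -14635/183 + 16562*√12914/6457 ≈ 211.51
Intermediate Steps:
(-182)²/(√(23009 - 10095)) - 14635/Q(-64, 29) = (-182)²/(√(23009 - 10095)) - 14635/183 = 33124/(√12914) - 14635*1/183 = 33124*(√12914/12914) - 14635/183 = 16562*√12914/6457 - 14635/183 = -14635/183 + 16562*√12914/6457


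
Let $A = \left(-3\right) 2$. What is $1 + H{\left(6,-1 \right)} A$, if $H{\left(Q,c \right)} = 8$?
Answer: $-47$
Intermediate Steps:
$A = -6$
$1 + H{\left(6,-1 \right)} A = 1 + 8 \left(-6\right) = 1 - 48 = -47$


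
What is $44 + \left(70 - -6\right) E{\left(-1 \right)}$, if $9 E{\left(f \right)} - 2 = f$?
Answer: $\frac{472}{9} \approx 52.444$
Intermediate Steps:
$E{\left(f \right)} = \frac{2}{9} + \frac{f}{9}$
$44 + \left(70 - -6\right) E{\left(-1 \right)} = 44 + \left(70 - -6\right) \left(\frac{2}{9} + \frac{1}{9} \left(-1\right)\right) = 44 + \left(70 + 6\right) \left(\frac{2}{9} - \frac{1}{9}\right) = 44 + 76 \cdot \frac{1}{9} = 44 + \frac{76}{9} = \frac{472}{9}$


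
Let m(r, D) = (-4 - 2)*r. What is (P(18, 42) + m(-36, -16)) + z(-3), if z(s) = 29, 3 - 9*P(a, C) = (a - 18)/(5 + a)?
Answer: 736/3 ≈ 245.33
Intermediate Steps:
P(a, C) = ⅓ - (-18 + a)/(9*(5 + a)) (P(a, C) = ⅓ - (a - 18)/(9*(5 + a)) = ⅓ - (-18 + a)/(9*(5 + a)))
m(r, D) = -6*r
(P(18, 42) + m(-36, -16)) + z(-3) = ((33 + 2*18)/(9*(5 + 18)) - 6*(-36)) + 29 = ((⅑)*(33 + 36)/23 + 216) + 29 = ((⅑)*(1/23)*69 + 216) + 29 = (⅓ + 216) + 29 = 649/3 + 29 = 736/3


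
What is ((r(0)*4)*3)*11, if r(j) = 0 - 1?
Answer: -132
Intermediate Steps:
r(j) = -1
((r(0)*4)*3)*11 = (-1*4*3)*11 = -4*3*11 = -12*11 = -132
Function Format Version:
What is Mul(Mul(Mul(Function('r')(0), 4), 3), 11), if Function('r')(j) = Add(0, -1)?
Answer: -132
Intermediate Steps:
Function('r')(j) = -1
Mul(Mul(Mul(Function('r')(0), 4), 3), 11) = Mul(Mul(Mul(-1, 4), 3), 11) = Mul(Mul(-4, 3), 11) = Mul(-12, 11) = -132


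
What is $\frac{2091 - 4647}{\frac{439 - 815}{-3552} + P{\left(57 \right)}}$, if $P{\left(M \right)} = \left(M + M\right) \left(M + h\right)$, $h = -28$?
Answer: $- \frac{1134864}{1467911} \approx -0.77312$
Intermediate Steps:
$P{\left(M \right)} = 2 M \left(-28 + M\right)$ ($P{\left(M \right)} = \left(M + M\right) \left(M - 28\right) = 2 M \left(-28 + M\right)$)
$\frac{2091 - 4647}{\frac{439 - 815}{-3552} + P{\left(57 \right)}} = \frac{2091 - 4647}{\frac{439 - 815}{-3552} + 2 \cdot 57 \left(-28 + 57\right)} = - \frac{2556}{\left(-376\right) \left(- \frac{1}{3552}\right) + 2 \cdot 57 \cdot 29} = - \frac{2556}{\frac{47}{444} + 3306} = - \frac{2556}{\frac{1467911}{444}} = \left(-2556\right) \frac{444}{1467911} = - \frac{1134864}{1467911}$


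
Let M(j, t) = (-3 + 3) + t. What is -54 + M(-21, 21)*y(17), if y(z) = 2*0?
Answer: -54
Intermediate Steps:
M(j, t) = t (M(j, t) = 0 + t = t)
y(z) = 0
-54 + M(-21, 21)*y(17) = -54 + 21*0 = -54 + 0 = -54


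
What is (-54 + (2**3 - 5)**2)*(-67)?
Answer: 3015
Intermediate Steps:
(-54 + (2**3 - 5)**2)*(-67) = (-54 + (8 - 5)**2)*(-67) = (-54 + 3**2)*(-67) = (-54 + 9)*(-67) = -45*(-67) = 3015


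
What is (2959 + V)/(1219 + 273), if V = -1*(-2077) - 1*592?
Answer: 1111/373 ≈ 2.9786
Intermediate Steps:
V = 1485 (V = 2077 - 592 = 1485)
(2959 + V)/(1219 + 273) = (2959 + 1485)/(1219 + 273) = 4444/1492 = 4444*(1/1492) = 1111/373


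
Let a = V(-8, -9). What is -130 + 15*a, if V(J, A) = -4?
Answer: -190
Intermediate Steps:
a = -4
-130 + 15*a = -130 + 15*(-4) = -130 - 60 = -190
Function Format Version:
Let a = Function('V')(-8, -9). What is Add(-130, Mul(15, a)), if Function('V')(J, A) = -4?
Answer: -190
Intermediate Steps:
a = -4
Add(-130, Mul(15, a)) = Add(-130, Mul(15, -4)) = Add(-130, -60) = -190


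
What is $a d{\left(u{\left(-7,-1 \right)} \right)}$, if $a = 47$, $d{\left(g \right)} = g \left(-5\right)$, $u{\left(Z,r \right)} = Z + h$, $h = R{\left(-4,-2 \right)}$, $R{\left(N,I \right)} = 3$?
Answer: $940$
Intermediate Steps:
$h = 3$
$u{\left(Z,r \right)} = 3 + Z$ ($u{\left(Z,r \right)} = Z + 3 = 3 + Z$)
$d{\left(g \right)} = - 5 g$
$a d{\left(u{\left(-7,-1 \right)} \right)} = 47 \left(- 5 \left(3 - 7\right)\right) = 47 \left(\left(-5\right) \left(-4\right)\right) = 47 \cdot 20 = 940$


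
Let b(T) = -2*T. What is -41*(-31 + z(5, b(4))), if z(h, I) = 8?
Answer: 943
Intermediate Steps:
-41*(-31 + z(5, b(4))) = -41*(-31 + 8) = -41*(-23) = 943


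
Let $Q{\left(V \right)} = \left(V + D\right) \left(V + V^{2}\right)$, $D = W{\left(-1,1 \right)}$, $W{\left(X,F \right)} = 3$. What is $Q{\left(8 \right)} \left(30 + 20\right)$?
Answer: $39600$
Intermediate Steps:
$D = 3$
$Q{\left(V \right)} = \left(3 + V\right) \left(V + V^{2}\right)$ ($Q{\left(V \right)} = \left(V + 3\right) \left(V + V^{2}\right) = \left(3 + V\right) \left(V + V^{2}\right)$)
$Q{\left(8 \right)} \left(30 + 20\right) = 8 \left(3 + 8^{2} + 4 \cdot 8\right) \left(30 + 20\right) = 8 \left(3 + 64 + 32\right) 50 = 8 \cdot 99 \cdot 50 = 792 \cdot 50 = 39600$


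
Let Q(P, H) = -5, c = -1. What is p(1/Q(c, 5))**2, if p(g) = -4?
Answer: 16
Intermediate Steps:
p(1/Q(c, 5))**2 = (-4)**2 = 16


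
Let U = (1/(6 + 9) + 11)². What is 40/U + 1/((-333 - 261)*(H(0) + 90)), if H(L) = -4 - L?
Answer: 114932111/351917676 ≈ 0.32659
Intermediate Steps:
U = 27556/225 (U = (1/15 + 11)² = (166/15)² = 27556/225 ≈ 122.47)
40/U + 1/((-333 - 261)*(H(0) + 90)) = 40/(27556/225) + 1/((-333 - 261)*((-4 - 1*0) + 90)) = 40*(225/27556) + 1/((-594)*((-4 + 0) + 90)) = 2250/6889 - 1/(594*(-4 + 90)) = 2250/6889 - 1/594/86 = 2250/6889 - 1/594*1/86 = 2250/6889 - 1/51084 = 114932111/351917676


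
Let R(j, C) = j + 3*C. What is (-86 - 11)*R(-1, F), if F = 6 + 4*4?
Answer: -6305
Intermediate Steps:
F = 22 (F = 6 + 16 = 22)
(-86 - 11)*R(-1, F) = (-86 - 11)*(-1 + 3*22) = -97*(-1 + 66) = -97*65 = -6305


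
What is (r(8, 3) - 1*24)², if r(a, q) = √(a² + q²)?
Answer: (24 - √73)² ≈ 238.89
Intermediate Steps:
(r(8, 3) - 1*24)² = (√(8² + 3²) - 1*24)² = (√(64 + 9) - 24)² = (√73 - 24)² = (-24 + √73)²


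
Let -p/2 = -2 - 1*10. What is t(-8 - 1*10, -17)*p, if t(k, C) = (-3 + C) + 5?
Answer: -360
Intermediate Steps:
p = 24 (p = -2*(-2 - 1*10) = -2*(-2 - 10) = -2*(-12) = 24)
t(k, C) = 2 + C
t(-8 - 1*10, -17)*p = (2 - 17)*24 = -15*24 = -360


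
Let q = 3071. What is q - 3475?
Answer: -404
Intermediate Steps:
q - 3475 = 3071 - 3475 = -404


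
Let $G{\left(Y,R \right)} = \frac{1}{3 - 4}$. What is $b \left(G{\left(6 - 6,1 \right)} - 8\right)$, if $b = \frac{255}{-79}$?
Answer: $\frac{2295}{79} \approx 29.051$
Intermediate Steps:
$G{\left(Y,R \right)} = -1$ ($G{\left(Y,R \right)} = \frac{1}{-1} = -1$)
$b = - \frac{255}{79}$ ($b = 255 \left(- \frac{1}{79}\right) = - \frac{255}{79} \approx -3.2278$)
$b \left(G{\left(6 - 6,1 \right)} - 8\right) = - \frac{255 \left(-1 - 8\right)}{79} = \left(- \frac{255}{79}\right) \left(-9\right) = \frac{2295}{79}$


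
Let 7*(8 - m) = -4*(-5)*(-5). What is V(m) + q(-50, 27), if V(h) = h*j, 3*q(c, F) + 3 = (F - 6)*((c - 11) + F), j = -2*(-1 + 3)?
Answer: -2297/7 ≈ -328.14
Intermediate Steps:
m = 156/7 (m = 8 - (-4*(-5))*(-5)/7 = 8 - 20*(-5)/7 = 8 - 1/7*(-100) = 8 + 100/7 = 156/7 ≈ 22.286)
j = -4 (j = -2*2 = -4)
q(c, F) = -1 + (-6 + F)*(-11 + F + c)/3 (q(c, F) = -1 + ((F - 6)*((c - 11) + F))/3 = -1 + ((-6 + F)*((-11 + c) + F))/3 = -1 + ((-6 + F)*(-11 + F + c))/3 = -1 + (-6 + F)*(-11 + F + c)/3)
V(h) = -4*h (V(h) = h*(-4) = -4*h)
V(m) + q(-50, 27) = -4*156/7 + (21 - 2*(-50) - 17/3*27 + (1/3)*27**2 + (1/3)*27*(-50)) = -624/7 + (21 + 100 - 153 + (1/3)*729 - 450) = -624/7 + (21 + 100 - 153 + 243 - 450) = -624/7 - 239 = -2297/7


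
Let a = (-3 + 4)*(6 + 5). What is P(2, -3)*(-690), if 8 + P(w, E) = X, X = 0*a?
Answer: 5520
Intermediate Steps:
a = 11 (a = 1*11 = 11)
X = 0 (X = 0*11 = 0)
P(w, E) = -8 (P(w, E) = -8 + 0 = -8)
P(2, -3)*(-690) = -8*(-690) = 5520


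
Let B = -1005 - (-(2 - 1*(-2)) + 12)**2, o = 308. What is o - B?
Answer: 1377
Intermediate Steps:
B = -1069 (B = -1005 - (-(2 + 2) + 12)**2 = -1005 - (-1*4 + 12)**2 = -1005 - (-4 + 12)**2 = -1005 - 1*8**2 = -1005 - 1*64 = -1005 - 64 = -1069)
o - B = 308 - 1*(-1069) = 308 + 1069 = 1377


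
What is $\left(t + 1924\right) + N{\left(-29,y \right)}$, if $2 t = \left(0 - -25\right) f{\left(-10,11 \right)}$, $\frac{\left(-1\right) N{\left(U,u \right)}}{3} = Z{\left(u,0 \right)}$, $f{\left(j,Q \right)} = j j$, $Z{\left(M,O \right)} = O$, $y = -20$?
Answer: $3174$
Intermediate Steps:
$f{\left(j,Q \right)} = j^{2}$
$N{\left(U,u \right)} = 0$ ($N{\left(U,u \right)} = \left(-3\right) 0 = 0$)
$t = 1250$ ($t = \frac{\left(0 - -25\right) \left(-10\right)^{2}}{2} = \frac{\left(0 + 25\right) 100}{2} = \frac{25 \cdot 100}{2} = \frac{1}{2} \cdot 2500 = 1250$)
$\left(t + 1924\right) + N{\left(-29,y \right)} = \left(1250 + 1924\right) + 0 = 3174 + 0 = 3174$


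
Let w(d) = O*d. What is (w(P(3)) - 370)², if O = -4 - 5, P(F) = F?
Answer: 157609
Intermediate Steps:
O = -9
w(d) = -9*d
(w(P(3)) - 370)² = (-9*3 - 370)² = (-27 - 370)² = (-397)² = 157609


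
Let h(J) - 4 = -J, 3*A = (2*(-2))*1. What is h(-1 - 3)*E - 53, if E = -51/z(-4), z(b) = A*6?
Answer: -2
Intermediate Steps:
A = -4/3 (A = ((2*(-2))*1)/3 = (-4*1)/3 = (⅓)*(-4) = -4/3 ≈ -1.3333)
z(b) = -8 (z(b) = -4/3*6 = -8)
h(J) = 4 - J
E = 51/8 (E = -51/(-8) = -51*(-⅛) = 51/8 ≈ 6.3750)
h(-1 - 3)*E - 53 = (4 - (-1 - 3))*(51/8) - 53 = (4 - 1*(-4))*(51/8) - 53 = (4 + 4)*(51/8) - 53 = 8*(51/8) - 53 = 51 - 53 = -2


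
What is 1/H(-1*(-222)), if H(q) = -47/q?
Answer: -222/47 ≈ -4.7234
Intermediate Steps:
1/H(-1*(-222)) = 1/(-47/((-1*(-222)))) = 1/(-47/222) = -222/47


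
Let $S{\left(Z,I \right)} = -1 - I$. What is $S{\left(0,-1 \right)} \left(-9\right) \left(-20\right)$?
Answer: $0$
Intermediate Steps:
$S{\left(0,-1 \right)} \left(-9\right) \left(-20\right) = \left(-1 - -1\right) \left(-9\right) \left(-20\right) = \left(-1 + 1\right) \left(-9\right) \left(-20\right) = 0 \left(-9\right) \left(-20\right) = 0 \left(-20\right) = 0$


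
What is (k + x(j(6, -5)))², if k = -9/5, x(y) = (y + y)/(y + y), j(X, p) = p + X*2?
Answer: 16/25 ≈ 0.64000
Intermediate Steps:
j(X, p) = p + 2*X
x(y) = 1 (x(y) = (2*y)/((2*y)) = (2*y)*(1/(2*y)) = 1)
k = -9/5 (k = -9*⅕ = -9/5 ≈ -1.8000)
(k + x(j(6, -5)))² = (-9/5 + 1)² = (-⅘)² = 16/25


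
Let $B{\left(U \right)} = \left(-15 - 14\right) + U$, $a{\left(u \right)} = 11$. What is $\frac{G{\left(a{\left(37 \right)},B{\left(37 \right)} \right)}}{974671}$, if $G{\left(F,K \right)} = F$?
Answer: $\frac{11}{974671} \approx 1.1286 \cdot 10^{-5}$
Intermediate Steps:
$B{\left(U \right)} = -29 + U$
$\frac{G{\left(a{\left(37 \right)},B{\left(37 \right)} \right)}}{974671} = \frac{11}{974671}$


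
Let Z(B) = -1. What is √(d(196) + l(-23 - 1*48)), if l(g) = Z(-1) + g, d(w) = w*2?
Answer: 8*√5 ≈ 17.889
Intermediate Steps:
d(w) = 2*w
l(g) = -1 + g
√(d(196) + l(-23 - 1*48)) = √(2*196 + (-1 + (-23 - 1*48))) = √(392 + (-1 + (-23 - 48))) = √(392 + (-1 - 71)) = √(392 - 72) = √320 = 8*√5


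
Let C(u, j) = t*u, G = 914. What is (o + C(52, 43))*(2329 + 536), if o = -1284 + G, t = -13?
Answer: -2996790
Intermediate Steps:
C(u, j) = -13*u
o = -370 (o = -1284 + 914 = -370)
(o + C(52, 43))*(2329 + 536) = (-370 - 13*52)*(2329 + 536) = (-370 - 676)*2865 = -1046*2865 = -2996790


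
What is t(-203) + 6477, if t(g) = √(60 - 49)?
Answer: 6477 + √11 ≈ 6480.3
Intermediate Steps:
t(g) = √11
t(-203) + 6477 = √11 + 6477 = 6477 + √11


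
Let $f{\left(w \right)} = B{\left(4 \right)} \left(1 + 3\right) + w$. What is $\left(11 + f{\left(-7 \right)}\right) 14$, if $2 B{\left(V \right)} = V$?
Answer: $168$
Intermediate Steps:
$B{\left(V \right)} = \frac{V}{2}$
$f{\left(w \right)} = 8 + w$ ($f{\left(w \right)} = \frac{1}{2} \cdot 4 \left(1 + 3\right) + w = 2 \cdot 4 + w = 8 + w$)
$\left(11 + f{\left(-7 \right)}\right) 14 = \left(11 + \left(8 - 7\right)\right) 14 = \left(11 + 1\right) 14 = 12 \cdot 14 = 168$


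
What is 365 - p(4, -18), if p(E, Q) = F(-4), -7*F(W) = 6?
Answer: 2561/7 ≈ 365.86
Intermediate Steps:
F(W) = -6/7 (F(W) = -⅐*6 = -6/7)
p(E, Q) = -6/7
365 - p(4, -18) = 365 - 1*(-6/7) = 365 + 6/7 = 2561/7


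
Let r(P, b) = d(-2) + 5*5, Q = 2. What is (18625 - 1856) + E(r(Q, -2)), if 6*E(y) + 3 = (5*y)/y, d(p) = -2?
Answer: 50308/3 ≈ 16769.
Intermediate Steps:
r(P, b) = 23 (r(P, b) = -2 + 5*5 = -2 + 25 = 23)
E(y) = 1/3 (E(y) = -1/2 + ((5*y)/y)/6 = -1/2 + (1/6)*5 = -1/2 + 5/6 = 1/3)
(18625 - 1856) + E(r(Q, -2)) = (18625 - 1856) + 1/3 = 16769 + 1/3 = 50308/3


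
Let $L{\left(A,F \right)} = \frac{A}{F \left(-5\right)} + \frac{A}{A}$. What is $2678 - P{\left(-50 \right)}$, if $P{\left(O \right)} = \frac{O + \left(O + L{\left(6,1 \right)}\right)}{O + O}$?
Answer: $\frac{1338499}{500} \approx 2677.0$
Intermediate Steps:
$L{\left(A,F \right)} = 1 - \frac{A}{5 F}$ ($L{\left(A,F \right)} = \frac{A}{\left(-5\right) F} + 1 = A \left(- \frac{1}{5 F}\right) + 1 = - \frac{A}{5 F} + 1 = 1 - \frac{A}{5 F}$)
$P{\left(O \right)} = \frac{- \frac{1}{5} + 2 O}{2 O}$ ($P{\left(O \right)} = \frac{O + \left(O + \frac{1 - \frac{6}{5}}{1}\right)}{O + O} = \frac{O + \left(O + 1 \left(1 - \frac{6}{5}\right)\right)}{2 O} = \left(O + \left(O + 1 \left(- \frac{1}{5}\right)\right)\right) \frac{1}{2 O} = \left(O + \left(O - \frac{1}{5}\right)\right) \frac{1}{2 O} = \left(O + \left(- \frac{1}{5} + O\right)\right) \frac{1}{2 O} = \left(- \frac{1}{5} + 2 O\right) \frac{1}{2 O} = \frac{- \frac{1}{5} + 2 O}{2 O}$)
$2678 - P{\left(-50 \right)} = 2678 - \frac{- \frac{1}{10} - 50}{-50} = 2678 - \left(- \frac{1}{50}\right) \left(- \frac{501}{10}\right) = 2678 - \frac{501}{500} = \frac{1338499}{500}$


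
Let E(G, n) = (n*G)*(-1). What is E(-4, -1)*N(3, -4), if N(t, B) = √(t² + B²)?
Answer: -20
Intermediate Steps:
E(G, n) = -G*n (E(G, n) = (G*n)*(-1) = -G*n)
N(t, B) = √(B² + t²)
E(-4, -1)*N(3, -4) = (-1*(-4)*(-1))*√((-4)² + 3²) = -4*√(16 + 9) = -4*√25 = -4*5 = -20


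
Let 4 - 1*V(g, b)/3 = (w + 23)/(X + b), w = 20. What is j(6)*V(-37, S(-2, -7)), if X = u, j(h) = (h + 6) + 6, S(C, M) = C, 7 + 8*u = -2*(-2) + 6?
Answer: 21384/13 ≈ 1644.9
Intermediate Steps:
u = 3/8 (u = -7/8 + (-2*(-2) + 6)/8 = -7/8 + (4 + 6)/8 = -7/8 + (1/8)*10 = -7/8 + 5/4 = 3/8 ≈ 0.37500)
j(h) = 12 + h (j(h) = (6 + h) + 6 = 12 + h)
X = 3/8 ≈ 0.37500
V(g, b) = 12 - 129/(3/8 + b) (V(g, b) = 12 - 3*(20 + 23)/(3/8 + b) = 12 - 129/(3/8 + b))
j(6)*V(-37, S(-2, -7)) = (12 + 6)*(12*(-83 + 8*(-2))/(3 + 8*(-2))) = 18*(12*(-83 - 16)/(3 - 16)) = 18*(12*(-99)/(-13)) = 18*(12*(-1/13)*(-99)) = 18*(1188/13) = 21384/13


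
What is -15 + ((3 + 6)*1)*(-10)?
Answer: -105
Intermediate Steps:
-15 + ((3 + 6)*1)*(-10) = -15 + (9*1)*(-10) = -15 + 9*(-10) = -15 - 90 = -105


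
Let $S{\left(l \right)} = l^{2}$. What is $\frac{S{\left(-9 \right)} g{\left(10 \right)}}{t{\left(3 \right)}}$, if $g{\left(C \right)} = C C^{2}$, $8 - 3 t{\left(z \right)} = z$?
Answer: $48600$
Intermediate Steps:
$t{\left(z \right)} = \frac{8}{3} - \frac{z}{3}$
$g{\left(C \right)} = C^{3}$
$\frac{S{\left(-9 \right)} g{\left(10 \right)}}{t{\left(3 \right)}} = \frac{\left(-9\right)^{2} \cdot 10^{3}}{\frac{8}{3} - 1} = \frac{81 \cdot 1000}{\frac{8}{3} - 1} = \frac{81000}{\frac{5}{3}} = 81000 \cdot \frac{3}{5} = 48600$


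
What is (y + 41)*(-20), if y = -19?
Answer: -440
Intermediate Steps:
(y + 41)*(-20) = (-19 + 41)*(-20) = 22*(-20) = -440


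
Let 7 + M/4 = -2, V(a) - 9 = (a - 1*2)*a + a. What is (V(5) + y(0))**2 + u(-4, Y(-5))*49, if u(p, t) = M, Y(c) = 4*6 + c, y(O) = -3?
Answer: -1088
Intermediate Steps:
Y(c) = 24 + c
V(a) = 9 + a + a*(-2 + a) (V(a) = 9 + ((a - 1*2)*a + a) = 9 + ((a - 2)*a + a) = 9 + ((-2 + a)*a + a) = 9 + (a*(-2 + a) + a) = 9 + (a + a*(-2 + a)) = 9 + a + a*(-2 + a))
M = -36 (M = -28 + 4*(-2) = -28 - 8 = -36)
u(p, t) = -36
(V(5) + y(0))**2 + u(-4, Y(-5))*49 = ((9 + 5**2 - 1*5) - 3)**2 - 36*49 = ((9 + 25 - 5) - 3)**2 - 1764 = (29 - 3)**2 - 1764 = 26**2 - 1764 = 676 - 1764 = -1088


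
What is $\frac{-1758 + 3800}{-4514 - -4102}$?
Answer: $- \frac{1021}{206} \approx -4.9563$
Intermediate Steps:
$\frac{-1758 + 3800}{-4514 - -4102} = \frac{2042}{-4514 + 4102} = \frac{2042}{-412} = 2042 \left(- \frac{1}{412}\right) = - \frac{1021}{206}$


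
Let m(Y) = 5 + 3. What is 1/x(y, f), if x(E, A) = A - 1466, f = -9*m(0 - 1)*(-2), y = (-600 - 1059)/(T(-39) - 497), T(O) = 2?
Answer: -1/1322 ≈ -0.00075643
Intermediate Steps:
m(Y) = 8
y = 553/165 (y = (-600 - 1059)/(2 - 497) = -1659/(-495) = -1659*(-1/495) = 553/165 ≈ 3.3515)
f = 144 (f = -9*8*(-2) = -72*(-2) = 144)
x(E, A) = -1466 + A
1/x(y, f) = 1/(-1466 + 144) = 1/(-1322) = -1/1322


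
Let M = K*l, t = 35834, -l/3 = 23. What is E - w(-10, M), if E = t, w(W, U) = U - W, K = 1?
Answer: 35893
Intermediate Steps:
l = -69 (l = -3*23 = -69)
M = -69 (M = 1*(-69) = -69)
E = 35834
E - w(-10, M) = 35834 - (-69 - 1*(-10)) = 35834 - (-69 + 10) = 35834 - 1*(-59) = 35834 + 59 = 35893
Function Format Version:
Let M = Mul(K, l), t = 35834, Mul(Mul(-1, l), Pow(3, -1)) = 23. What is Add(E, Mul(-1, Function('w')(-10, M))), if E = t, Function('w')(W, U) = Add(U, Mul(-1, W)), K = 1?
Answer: 35893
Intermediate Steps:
l = -69 (l = Mul(-3, 23) = -69)
M = -69 (M = Mul(1, -69) = -69)
E = 35834
Add(E, Mul(-1, Function('w')(-10, M))) = Add(35834, Mul(-1, Add(-69, Mul(-1, -10)))) = Add(35834, Mul(-1, Add(-69, 10))) = Add(35834, Mul(-1, -59)) = Add(35834, 59) = 35893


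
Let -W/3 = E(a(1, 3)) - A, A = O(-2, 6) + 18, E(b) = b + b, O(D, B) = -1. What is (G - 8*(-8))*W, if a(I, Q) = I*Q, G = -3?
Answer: 2013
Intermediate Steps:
E(b) = 2*b
A = 17 (A = -1 + 18 = 17)
W = 33 (W = -3*(2*(1*3) - 1*17) = -3*(2*3 - 17) = -3*(6 - 17) = -3*(-11) = 33)
(G - 8*(-8))*W = (-3 - 8*(-8))*33 = (-3 + 64)*33 = 61*33 = 2013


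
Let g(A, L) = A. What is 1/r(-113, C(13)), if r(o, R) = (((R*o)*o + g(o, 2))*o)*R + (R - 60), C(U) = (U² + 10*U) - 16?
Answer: -1/115556563983 ≈ -8.6538e-12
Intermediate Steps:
C(U) = -16 + U² + 10*U
r(o, R) = -60 + R + R*o*(o + R*o²) (r(o, R) = (((R*o)*o + o)*o)*R + (R - 60) = ((R*o² + o)*o)*R + (-60 + R) = ((o + R*o²)*o)*R + (-60 + R) = (o*(o + R*o²))*R + (-60 + R) = R*o*(o + R*o²) + (-60 + R) = -60 + R + R*o*(o + R*o²))
1/r(-113, C(13)) = 1/(-60 + (-16 + 13² + 10*13) + (-16 + 13² + 10*13)*(-113)² + (-16 + 13² + 10*13)²*(-113)³) = 1/(-60 + (-16 + 169 + 130) + (-16 + 169 + 130)*12769 + (-16 + 169 + 130)²*(-1442897)) = 1/(-60 + 283 + 283*12769 + 283²*(-1442897)) = 1/(-60 + 283 + 3613627 + 80089*(-1442897)) = 1/(-60 + 283 + 3613627 - 115560177833) = 1/(-115556563983) = -1/115556563983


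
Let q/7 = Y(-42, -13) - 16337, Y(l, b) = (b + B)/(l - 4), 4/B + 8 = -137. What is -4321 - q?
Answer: 733940237/6670 ≈ 1.1004e+5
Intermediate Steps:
B = -4/145 (B = 4/(-8 - 137) = 4/(-145) = 4*(-1/145) = -4/145 ≈ -0.027586)
Y(l, b) = (-4/145 + b)/(-4 + l) (Y(l, b) = (b - 4/145)/(l - 4) = (-4/145 + b)/(-4 + l))
q = -762761307/6670 (q = 7*((-4/145 - 13)/(-4 - 42) - 16337) = 7*(-1889/145/(-46) - 16337) = 7*(-1/46*(-1889/145) - 16337) = 7*(1889/6670 - 16337) = 7*(-108965901/6670) = -762761307/6670 ≈ -1.1436e+5)
-4321 - q = -4321 - 1*(-762761307/6670) = -4321 + 762761307/6670 = 733940237/6670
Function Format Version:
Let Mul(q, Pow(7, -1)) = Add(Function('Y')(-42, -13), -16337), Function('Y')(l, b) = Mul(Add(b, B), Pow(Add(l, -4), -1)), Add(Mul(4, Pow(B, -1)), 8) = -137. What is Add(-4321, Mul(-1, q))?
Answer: Rational(733940237, 6670) ≈ 1.1004e+5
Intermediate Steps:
B = Rational(-4, 145) (B = Mul(4, Pow(Add(-8, -137), -1)) = Mul(4, Pow(-145, -1)) = Mul(4, Rational(-1, 145)) = Rational(-4, 145) ≈ -0.027586)
Function('Y')(l, b) = Mul(Pow(Add(-4, l), -1), Add(Rational(-4, 145), b)) (Function('Y')(l, b) = Mul(Add(b, Rational(-4, 145)), Pow(Add(l, -4), -1)) = Mul(Add(Rational(-4, 145), b), Pow(Add(-4, l), -1)) = Mul(Pow(Add(-4, l), -1), Add(Rational(-4, 145), b)))
q = Rational(-762761307, 6670) (q = Mul(7, Add(Mul(Pow(Add(-4, -42), -1), Add(Rational(-4, 145), -13)), -16337)) = Mul(7, Add(Mul(Pow(-46, -1), Rational(-1889, 145)), -16337)) = Mul(7, Add(Mul(Rational(-1, 46), Rational(-1889, 145)), -16337)) = Mul(7, Add(Rational(1889, 6670), -16337)) = Mul(7, Rational(-108965901, 6670)) = Rational(-762761307, 6670) ≈ -1.1436e+5)
Add(-4321, Mul(-1, q)) = Add(-4321, Mul(-1, Rational(-762761307, 6670))) = Add(-4321, Rational(762761307, 6670)) = Rational(733940237, 6670)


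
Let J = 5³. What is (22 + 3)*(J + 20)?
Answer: 3625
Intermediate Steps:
J = 125
(22 + 3)*(J + 20) = (22 + 3)*(125 + 20) = 25*145 = 3625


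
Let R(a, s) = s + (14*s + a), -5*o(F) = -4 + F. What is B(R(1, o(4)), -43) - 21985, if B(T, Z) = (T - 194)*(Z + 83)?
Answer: -29705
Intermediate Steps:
o(F) = 4/5 - F/5 (o(F) = -(-4 + F)/5 = 4/5 - F/5)
R(a, s) = a + 15*s (R(a, s) = s + (a + 14*s) = a + 15*s)
B(T, Z) = (-194 + T)*(83 + Z)
B(R(1, o(4)), -43) - 21985 = (-16102 - 194*(-43) + 83*(1 + 15*(4/5 - 1/5*4)) + (1 + 15*(4/5 - 1/5*4))*(-43)) - 21985 = (-16102 + 8342 + 83*(1 + 15*(4/5 - 4/5)) + (1 + 15*(4/5 - 4/5))*(-43)) - 21985 = (-16102 + 8342 + 83*(1 + 15*0) + (1 + 15*0)*(-43)) - 21985 = (-16102 + 8342 + 83*(1 + 0) + (1 + 0)*(-43)) - 21985 = (-16102 + 8342 + 83*1 + 1*(-43)) - 21985 = (-16102 + 8342 + 83 - 43) - 21985 = -7720 - 21985 = -29705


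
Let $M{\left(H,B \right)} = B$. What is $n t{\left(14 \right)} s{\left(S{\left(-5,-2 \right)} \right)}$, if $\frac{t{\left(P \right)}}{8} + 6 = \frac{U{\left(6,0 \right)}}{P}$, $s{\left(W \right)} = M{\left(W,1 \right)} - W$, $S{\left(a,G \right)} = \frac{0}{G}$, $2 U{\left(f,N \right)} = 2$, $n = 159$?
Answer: $- \frac{52788}{7} \approx -7541.1$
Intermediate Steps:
$U{\left(f,N \right)} = 1$ ($U{\left(f,N \right)} = \frac{1}{2} \cdot 2 = 1$)
$S{\left(a,G \right)} = 0$
$s{\left(W \right)} = 1 - W$
$t{\left(P \right)} = -48 + \frac{8}{P}$ ($t{\left(P \right)} = -48 + 8 \cdot 1 \frac{1}{P} = -48 + \frac{8}{P}$)
$n t{\left(14 \right)} s{\left(S{\left(-5,-2 \right)} \right)} = 159 \left(-48 + \frac{8}{14}\right) \left(1 - 0\right) = 159 \left(-48 + 8 \cdot \frac{1}{14}\right) \left(1 + 0\right) = 159 \left(-48 + \frac{4}{7}\right) 1 = 159 \left(- \frac{332}{7}\right) 1 = \left(- \frac{52788}{7}\right) 1 = - \frac{52788}{7}$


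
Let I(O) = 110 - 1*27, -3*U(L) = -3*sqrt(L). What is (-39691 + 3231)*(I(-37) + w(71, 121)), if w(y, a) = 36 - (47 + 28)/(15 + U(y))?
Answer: -313574230/77 - 1367250*sqrt(71)/77 ≈ -4.2220e+6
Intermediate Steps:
U(L) = sqrt(L) (U(L) = -(-1)*sqrt(L) = sqrt(L))
I(O) = 83 (I(O) = 110 - 27 = 83)
w(y, a) = 36 - 75/(15 + sqrt(y)) (w(y, a) = 36 - (47 + 28)/(15 + sqrt(y)) = 36 - 75/(15 + sqrt(y)))
(-39691 + 3231)*(I(-37) + w(71, 121)) = (-39691 + 3231)*(83 + 3*(155 + 12*sqrt(71))/(15 + sqrt(71))) = -36460*(83 + 3*(155 + 12*sqrt(71))/(15 + sqrt(71))) = -3026180 - 109380*(155 + 12*sqrt(71))/(15 + sqrt(71))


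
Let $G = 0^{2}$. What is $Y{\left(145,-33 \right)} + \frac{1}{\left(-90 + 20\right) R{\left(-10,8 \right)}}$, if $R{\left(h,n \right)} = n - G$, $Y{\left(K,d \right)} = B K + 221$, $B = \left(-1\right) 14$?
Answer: $- \frac{1013041}{560} \approx -1809.0$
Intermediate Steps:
$G = 0$
$B = -14$
$Y{\left(K,d \right)} = 221 - 14 K$ ($Y{\left(K,d \right)} = - 14 K + 221 = 221 - 14 K$)
$R{\left(h,n \right)} = n$ ($R{\left(h,n \right)} = n - 0 = n + 0 = n$)
$Y{\left(145,-33 \right)} + \frac{1}{\left(-90 + 20\right) R{\left(-10,8 \right)}} = \left(221 - 2030\right) + \frac{1}{\left(-90 + 20\right) 8} = \left(221 - 2030\right) + \frac{1}{\left(-70\right) 8} = -1809 + \frac{1}{-560} = -1809 - \frac{1}{560} = - \frac{1013041}{560}$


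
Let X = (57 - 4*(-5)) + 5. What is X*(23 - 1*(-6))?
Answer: 2378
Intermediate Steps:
X = 82 (X = (57 + 20) + 5 = 77 + 5 = 82)
X*(23 - 1*(-6)) = 82*(23 - 1*(-6)) = 82*(23 + 6) = 82*29 = 2378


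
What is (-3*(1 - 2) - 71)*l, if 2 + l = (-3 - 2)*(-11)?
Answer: -3604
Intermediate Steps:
l = 53 (l = -2 + (-3 - 2)*(-11) = -2 - 5*(-11) = -2 + 55 = 53)
(-3*(1 - 2) - 71)*l = (-3*(1 - 2) - 71)*53 = (-3*(-1) - 71)*53 = (3 - 71)*53 = -68*53 = -3604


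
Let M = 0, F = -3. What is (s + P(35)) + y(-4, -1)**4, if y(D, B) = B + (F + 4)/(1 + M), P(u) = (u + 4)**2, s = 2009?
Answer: 3530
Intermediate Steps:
P(u) = (4 + u)**2
y(D, B) = 1 + B (y(D, B) = B + (-3 + 4)/(1 + 0) = B + 1/1 = B + 1*1 = B + 1 = 1 + B)
(s + P(35)) + y(-4, -1)**4 = (2009 + (4 + 35)**2) + (1 - 1)**4 = (2009 + 39**2) + 0**4 = (2009 + 1521) + 0 = 3530 + 0 = 3530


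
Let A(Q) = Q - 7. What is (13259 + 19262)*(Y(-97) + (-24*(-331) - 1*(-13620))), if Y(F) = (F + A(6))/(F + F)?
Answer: 68026029397/97 ≈ 7.0130e+8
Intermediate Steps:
A(Q) = -7 + Q
Y(F) = (-1 + F)/(2*F) (Y(F) = (F + (-7 + 6))/(F + F) = (F - 1)/((2*F)) = (-1 + F)*(1/(2*F)) = (-1 + F)/(2*F))
(13259 + 19262)*(Y(-97) + (-24*(-331) - 1*(-13620))) = (13259 + 19262)*((1/2)*(-1 - 97)/(-97) + (-24*(-331) - 1*(-13620))) = 32521*((1/2)*(-1/97)*(-98) + (7944 + 13620)) = 32521*(49/97 + 21564) = 32521*(2091757/97) = 68026029397/97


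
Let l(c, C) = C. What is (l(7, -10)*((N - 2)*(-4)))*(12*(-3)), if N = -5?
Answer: 10080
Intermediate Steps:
(l(7, -10)*((N - 2)*(-4)))*(12*(-3)) = (-10*(-5 - 2)*(-4))*(12*(-3)) = -(-70)*(-4)*(-36) = -10*28*(-36) = -280*(-36) = 10080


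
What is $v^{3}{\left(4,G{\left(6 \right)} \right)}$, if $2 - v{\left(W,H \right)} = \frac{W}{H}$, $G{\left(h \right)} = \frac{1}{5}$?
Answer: $-5832$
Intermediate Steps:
$G{\left(h \right)} = \frac{1}{5}$
$v{\left(W,H \right)} = 2 - \frac{W}{H}$
$v^{3}{\left(4,G{\left(6 \right)} \right)} = \left(2 - 4 \frac{1}{\frac{1}{5}}\right)^{3} = \left(2 - 4 \cdot 5\right)^{3} = \left(2 - 20\right)^{3} = \left(-18\right)^{3} = -5832$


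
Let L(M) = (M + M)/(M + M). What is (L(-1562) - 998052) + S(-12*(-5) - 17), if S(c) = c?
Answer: -998008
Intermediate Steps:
L(M) = 1 (L(M) = (2*M)/((2*M)) = (2*M)*(1/(2*M)) = 1)
(L(-1562) - 998052) + S(-12*(-5) - 17) = (1 - 998052) + (-12*(-5) - 17) = -998051 + (60 - 17) = -998051 + 43 = -998008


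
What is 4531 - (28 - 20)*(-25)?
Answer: 4731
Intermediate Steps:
4531 - (28 - 20)*(-25) = 4531 - 8*(-25) = 4531 - 1*(-200) = 4531 + 200 = 4731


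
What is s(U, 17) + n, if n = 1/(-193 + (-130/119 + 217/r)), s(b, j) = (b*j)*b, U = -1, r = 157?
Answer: 61188219/3600406 ≈ 16.995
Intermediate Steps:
s(b, j) = j*b²
n = -18683/3600406 (n = 1/(-193 + (-130/119 + 217/157)) = 1/(-193 + 5413/18683) = 1/(-3600406/18683) = -18683/3600406 ≈ -0.0051891)
s(U, 17) + n = 17*(-1)² - 18683/3600406 = 17*1 - 18683/3600406 = 17 - 18683/3600406 = 61188219/3600406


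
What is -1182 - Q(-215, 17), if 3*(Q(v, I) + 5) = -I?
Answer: -3514/3 ≈ -1171.3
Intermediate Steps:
Q(v, I) = -5 - I/3 (Q(v, I) = -5 + (-I)/3 = -5 - I/3)
-1182 - Q(-215, 17) = -1182 - (-5 - ⅓*17) = -1182 - (-5 - 17/3) = -1182 - 1*(-32/3) = -1182 + 32/3 = -3514/3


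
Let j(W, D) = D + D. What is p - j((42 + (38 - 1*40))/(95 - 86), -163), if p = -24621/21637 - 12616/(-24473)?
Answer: 172294692785/529522301 ≈ 325.38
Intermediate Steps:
j(W, D) = 2*D
p = -329577341/529522301 (p = -24621*1/21637 - 12616*(-1/24473) = -24621/21637 + 12616/24473 = -329577341/529522301 ≈ -0.62241)
p - j((42 + (38 - 1*40))/(95 - 86), -163) = -329577341/529522301 - 2*(-163) = -329577341/529522301 - 1*(-326) = -329577341/529522301 + 326 = 172294692785/529522301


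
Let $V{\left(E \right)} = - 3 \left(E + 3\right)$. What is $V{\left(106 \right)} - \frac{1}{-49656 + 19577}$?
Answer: $- \frac{9835832}{30079} \approx -327.0$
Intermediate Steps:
$V{\left(E \right)} = -9 - 3 E$ ($V{\left(E \right)} = - 3 \left(3 + E\right) = -9 - 3 E$)
$V{\left(106 \right)} - \frac{1}{-49656 + 19577} = \left(-9 - 318\right) - \frac{1}{-49656 + 19577} = \left(-9 - 318\right) - \frac{1}{-30079} = -327 - - \frac{1}{30079} = -327 + \frac{1}{30079} = - \frac{9835832}{30079}$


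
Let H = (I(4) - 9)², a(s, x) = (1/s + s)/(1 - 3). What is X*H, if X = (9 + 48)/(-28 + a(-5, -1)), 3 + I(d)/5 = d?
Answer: -4560/127 ≈ -35.906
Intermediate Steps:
a(s, x) = -s/2 - 1/(2*s) (a(s, x) = (1/s + s)/(-2) = (s + 1/s)*(-½) = -s/2 - 1/(2*s))
I(d) = -15 + 5*d
H = 16 (H = ((-15 + 5*4) - 9)² = ((-15 + 20) - 9)² = (5 - 9)² = (-4)² = 16)
X = -285/127 (X = (9 + 48)/(-28 + (½)*(-1 - 1*(-5)²)/(-5)) = 57/(-28 + (½)*(-⅕)*(-1 - 1*25)) = 57/(-28 + (½)*(-⅕)*(-1 - 25)) = 57/(-28 + (½)*(-⅕)*(-26)) = 57/(-28 + 13/5) = 57/(-127/5) = 57*(-5/127) = -285/127 ≈ -2.2441)
X*H = -285/127*16 = -4560/127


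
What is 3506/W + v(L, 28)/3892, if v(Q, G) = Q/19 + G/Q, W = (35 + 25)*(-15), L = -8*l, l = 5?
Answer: -129654829/33276600 ≈ -3.8963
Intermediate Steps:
L = -40 (L = -8*5 = -40)
W = -900 (W = 60*(-15) = -900)
v(Q, G) = Q/19 + G/Q (v(Q, G) = Q*(1/19) + G/Q = Q/19 + G/Q)
3506/W + v(L, 28)/3892 = 3506/(-900) + ((1/19)*(-40) + 28/(-40))/3892 = 3506*(-1/900) + (-40/19 + 28*(-1/40))*(1/3892) = -1753/450 + (-40/19 - 7/10)*(1/3892) = -1753/450 - 533/190*1/3892 = -1753/450 - 533/739480 = -129654829/33276600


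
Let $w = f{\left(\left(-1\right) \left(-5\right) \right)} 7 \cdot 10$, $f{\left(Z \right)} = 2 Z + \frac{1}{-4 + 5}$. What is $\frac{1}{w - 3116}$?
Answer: $- \frac{1}{2346} \approx -0.00042626$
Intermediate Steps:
$f{\left(Z \right)} = 1 + 2 Z$ ($f{\left(Z \right)} = 2 Z + 1^{-1} = 2 Z + 1 = 1 + 2 Z$)
$w = 770$ ($w = \left(1 + 2 \left(\left(-1\right) \left(-5\right)\right)\right) 7 \cdot 10 = \left(1 + 2 \cdot 5\right) 7 \cdot 10 = \left(1 + 10\right) 7 \cdot 10 = 11 \cdot 7 \cdot 10 = 77 \cdot 10 = 770$)
$\frac{1}{w - 3116} = \frac{1}{770 - 3116} = \frac{1}{-2346} = - \frac{1}{2346}$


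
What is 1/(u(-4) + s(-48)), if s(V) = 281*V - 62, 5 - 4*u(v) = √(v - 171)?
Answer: -10839/146854910 + I*√7/146854910 ≈ -7.3808e-5 + 1.8016e-8*I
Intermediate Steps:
u(v) = 5/4 - √(-171 + v)/4 (u(v) = 5/4 - √(v - 171)/4 = 5/4 - √(-171 + v)/4)
s(V) = -62 + 281*V
1/(u(-4) + s(-48)) = 1/((5/4 - √(-171 - 4)/4) + (-62 + 281*(-48))) = 1/((5/4 - 5*I*√7/4) + (-62 - 13488)) = 1/((5/4 - 5*I*√7/4) - 13550) = 1/(-54195/4 - 5*I*√7/4)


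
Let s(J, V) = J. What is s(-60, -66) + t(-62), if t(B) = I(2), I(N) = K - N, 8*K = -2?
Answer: -249/4 ≈ -62.250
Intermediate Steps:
K = -¼ (K = (⅛)*(-2) = -¼ ≈ -0.25000)
I(N) = -¼ - N
t(B) = -9/4 (t(B) = -¼ - 1*2 = -¼ - 2 = -9/4)
s(-60, -66) + t(-62) = -60 - 9/4 = -249/4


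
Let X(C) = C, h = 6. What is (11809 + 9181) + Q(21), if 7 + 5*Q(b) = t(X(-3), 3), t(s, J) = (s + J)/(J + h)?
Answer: 104943/5 ≈ 20989.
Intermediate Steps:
t(s, J) = (J + s)/(6 + J) (t(s, J) = (s + J)/(J + 6) = (J + s)/(6 + J))
Q(b) = -7/5 (Q(b) = -7/5 + ((3 - 3)/(6 + 3))/5 = -7/5 + (0/9)/5 = -7/5 + ((⅑)*0)/5 = -7/5 + (⅕)*0 = -7/5 + 0 = -7/5)
(11809 + 9181) + Q(21) = (11809 + 9181) - 7/5 = 20990 - 7/5 = 104943/5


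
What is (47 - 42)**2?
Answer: 25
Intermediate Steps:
(47 - 42)**2 = 5**2 = 25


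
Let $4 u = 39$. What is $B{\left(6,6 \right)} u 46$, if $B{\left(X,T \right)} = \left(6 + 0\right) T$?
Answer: $16146$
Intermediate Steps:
$B{\left(X,T \right)} = 6 T$
$u = \frac{39}{4}$ ($u = \frac{1}{4} \cdot 39 = \frac{39}{4} \approx 9.75$)
$B{\left(6,6 \right)} u 46 = 6 \cdot 6 \cdot \frac{39}{4} \cdot 46 = 36 \cdot \frac{39}{4} \cdot 46 = 351 \cdot 46 = 16146$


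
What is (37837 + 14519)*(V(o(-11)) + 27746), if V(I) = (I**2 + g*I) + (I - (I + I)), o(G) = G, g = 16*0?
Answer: 1459580568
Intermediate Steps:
g = 0
V(I) = I**2 - I (V(I) = (I**2 + 0*I) + (I - (I + I)) = (I**2 + 0) + (I - 2*I) = I**2 + (I - 2*I) = I**2 - I)
(37837 + 14519)*(V(o(-11)) + 27746) = (37837 + 14519)*(-11*(-1 - 11) + 27746) = 52356*(-11*(-12) + 27746) = 52356*(132 + 27746) = 52356*27878 = 1459580568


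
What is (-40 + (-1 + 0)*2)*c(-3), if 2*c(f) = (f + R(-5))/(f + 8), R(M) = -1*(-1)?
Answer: 42/5 ≈ 8.4000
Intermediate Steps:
R(M) = 1
c(f) = (1 + f)/(2*(8 + f)) (c(f) = ((f + 1)/(f + 8))/2 = ((1 + f)/(8 + f))/2 = (1 + f)/(2*(8 + f)))
(-40 + (-1 + 0)*2)*c(-3) = (-40 + (-1 + 0)*2)*((1 - 3)/(2*(8 - 3))) = (-40 - 1*2)*((½)*(-2)/5) = (-40 - 2)*((½)*(⅕)*(-2)) = -42*(-⅕) = 42/5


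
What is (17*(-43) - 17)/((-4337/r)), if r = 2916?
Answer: 2181168/4337 ≈ 502.92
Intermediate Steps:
(17*(-43) - 17)/((-4337/r)) = (17*(-43) - 17)/((-4337/2916)) = (-731 - 17)/((-4337*1/2916)) = -748/(-4337/2916) = -748*(-2916/4337) = 2181168/4337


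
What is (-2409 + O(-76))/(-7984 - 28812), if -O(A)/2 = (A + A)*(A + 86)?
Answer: -631/36796 ≈ -0.017149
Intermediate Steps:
O(A) = -4*A*(86 + A) (O(A) = -2*(A + A)*(A + 86) = -2*2*A*(86 + A) = -4*A*(86 + A))
(-2409 + O(-76))/(-7984 - 28812) = (-2409 - 4*(-76)*(86 - 76))/(-7984 - 28812) = (-2409 - 4*(-76)*10)/(-36796) = (-2409 + 3040)*(-1/36796) = 631*(-1/36796) = -631/36796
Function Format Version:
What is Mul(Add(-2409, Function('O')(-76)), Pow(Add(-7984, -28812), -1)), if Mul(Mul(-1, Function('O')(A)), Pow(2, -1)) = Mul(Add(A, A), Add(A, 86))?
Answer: Rational(-631, 36796) ≈ -0.017149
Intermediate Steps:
Function('O')(A) = Mul(-4, A, Add(86, A)) (Function('O')(A) = Mul(-2, Mul(Add(A, A), Add(A, 86))) = Mul(-2, Mul(Mul(2, A), Add(86, A))) = Mul(-2, Mul(2, A, Add(86, A))) = Mul(-4, A, Add(86, A)))
Mul(Add(-2409, Function('O')(-76)), Pow(Add(-7984, -28812), -1)) = Mul(Add(-2409, Mul(-4, -76, Add(86, -76))), Pow(Add(-7984, -28812), -1)) = Mul(Add(-2409, Mul(-4, -76, 10)), Pow(-36796, -1)) = Mul(Add(-2409, 3040), Rational(-1, 36796)) = Mul(631, Rational(-1, 36796)) = Rational(-631, 36796)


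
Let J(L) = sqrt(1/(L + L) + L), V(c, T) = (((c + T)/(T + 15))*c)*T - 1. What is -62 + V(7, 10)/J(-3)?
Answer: -62 - 233*I*sqrt(114)/95 ≈ -62.0 - 26.187*I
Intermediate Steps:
V(c, T) = -1 + T*c*(T + c)/(15 + T) (V(c, T) = (((T + c)/(15 + T))*c)*T - 1 = (c*(T + c)/(15 + T))*T - 1 = T*c*(T + c)/(15 + T) - 1 = -1 + T*c*(T + c)/(15 + T))
J(L) = sqrt(L + 1/(2*L)) (J(L) = sqrt(1/(2*L) + L) = sqrt(L + 1/(2*L)))
-62 + V(7, 10)/J(-3) = -62 + ((-15 - 1*10 + 10*7**2 + 7*10**2)/(15 + 10))/((sqrt(2/(-3) + 4*(-3))/2)) = -62 + ((-15 - 10 + 10*49 + 7*100)/25)/((sqrt(2*(-1/3) - 12)/2)) = -62 + ((-15 - 10 + 490 + 700)/25)/((sqrt(-2/3 - 12)/2)) = -62 + ((1/25)*1165)/((sqrt(-38/3)/2)) = -62 + 233/(5*(((I*sqrt(114)/3)/2))) = -62 + 233/(5*((I*sqrt(114)/6))) = -62 + 233*(-I*sqrt(114)/19)/5 = -62 - 233*I*sqrt(114)/95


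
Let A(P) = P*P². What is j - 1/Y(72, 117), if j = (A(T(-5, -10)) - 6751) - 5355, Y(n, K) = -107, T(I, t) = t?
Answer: -1402341/107 ≈ -13106.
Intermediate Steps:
A(P) = P³
j = -13106 (j = ((-10)³ - 6751) - 5355 = (-1000 - 6751) - 5355 = -7751 - 5355 = -13106)
j - 1/Y(72, 117) = -13106 - 1/(-107) = -13106 - 1*(-1/107) = -13106 + 1/107 = -1402341/107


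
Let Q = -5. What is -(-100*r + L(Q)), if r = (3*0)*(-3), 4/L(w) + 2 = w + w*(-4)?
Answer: -4/13 ≈ -0.30769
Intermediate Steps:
L(w) = 4/(-2 - 3*w) (L(w) = 4/(-2 + (w + w*(-4))) = 4/(-2 + (w - 4*w)) = 4/(-2 - 3*w))
r = 0 (r = 0*(-3) = 0)
-(-100*r + L(Q)) = -(-100*0 - 4/(2 + 3*(-5))) = -(0 - 4/(2 - 15)) = -(0 - 4/(-13)) = -(0 - 4*(-1/13)) = -(0 + 4/13) = -1*4/13 = -4/13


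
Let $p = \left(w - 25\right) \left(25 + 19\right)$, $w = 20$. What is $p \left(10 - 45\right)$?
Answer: $7700$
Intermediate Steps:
$p = -220$ ($p = \left(20 - 25\right) \left(25 + 19\right) = \left(-5\right) 44 = -220$)
$p \left(10 - 45\right) = - 220 \left(10 - 45\right) = \left(-220\right) \left(-35\right) = 7700$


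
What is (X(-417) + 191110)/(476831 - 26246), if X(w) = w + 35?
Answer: 21192/50065 ≈ 0.42329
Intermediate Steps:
X(w) = 35 + w
(X(-417) + 191110)/(476831 - 26246) = ((35 - 417) + 191110)/(476831 - 26246) = (-382 + 191110)/450585 = 190728*(1/450585) = 21192/50065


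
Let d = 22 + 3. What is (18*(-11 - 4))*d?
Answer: -6750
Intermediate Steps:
d = 25
(18*(-11 - 4))*d = (18*(-11 - 4))*25 = (18*(-15))*25 = -270*25 = -6750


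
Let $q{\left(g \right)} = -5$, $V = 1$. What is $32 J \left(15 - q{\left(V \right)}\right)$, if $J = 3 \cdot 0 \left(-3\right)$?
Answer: $0$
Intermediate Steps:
$J = 0$ ($J = 0 \left(-3\right) = 0$)
$32 J \left(15 - q{\left(V \right)}\right) = 32 \cdot 0 \left(15 - -5\right) = 0 \left(15 + 5\right) = 0 \cdot 20 = 0$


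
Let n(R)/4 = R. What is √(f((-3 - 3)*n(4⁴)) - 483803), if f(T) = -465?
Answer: 2*I*√121067 ≈ 695.89*I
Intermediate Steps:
n(R) = 4*R
√(f((-3 - 3)*n(4⁴)) - 483803) = √(-465 - 483803) = √(-484268) = 2*I*√121067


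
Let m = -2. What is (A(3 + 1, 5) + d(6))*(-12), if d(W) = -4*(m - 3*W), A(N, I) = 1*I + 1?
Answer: -1032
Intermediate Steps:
A(N, I) = 1 + I (A(N, I) = I + 1 = 1 + I)
d(W) = 8 + 12*W (d(W) = -4*(-2 - 3*W) = 8 + 12*W)
(A(3 + 1, 5) + d(6))*(-12) = ((1 + 5) + (8 + 12*6))*(-12) = (6 + (8 + 72))*(-12) = (6 + 80)*(-12) = 86*(-12) = -1032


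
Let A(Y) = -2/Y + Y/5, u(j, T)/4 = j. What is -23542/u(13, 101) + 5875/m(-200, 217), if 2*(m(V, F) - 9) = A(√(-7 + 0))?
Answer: 291507481/1481714 - 998750*I*√7/56989 ≈ 196.74 - 46.368*I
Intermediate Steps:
u(j, T) = 4*j
A(Y) = -2/Y + Y/5 (A(Y) = -2/Y + Y*(⅕) = -2/Y + Y/5)
m(V, F) = 9 + 17*I*√7/70 (m(V, F) = 9 + (-2/√(-7 + 0) + √(-7 + 0)/5)/2 = 9 + (-2*(-I*√7/7) + √(-7)/5)/2 = 9 + (-2*(-I*√7/7) + (I*√7)/5)/2 = 9 + (-(-2)*I*√7/7 + I*√7/5)/2 = 9 + (2*I*√7/7 + I*√7/5)/2 = 9 + (17*I*√7/35)/2 = 9 + 17*I*√7/70)
-23542/u(13, 101) + 5875/m(-200, 217) = -23542/(4*13) + 5875/(9 + 17*I*√7/70) = -23542/52 + 5875/(9 + 17*I*√7/70) = -23542*1/52 + 5875/(9 + 17*I*√7/70) = -11771/26 + 5875/(9 + 17*I*√7/70)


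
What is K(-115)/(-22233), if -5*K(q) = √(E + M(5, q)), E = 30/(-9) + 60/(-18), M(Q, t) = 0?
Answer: 2*I*√15/333495 ≈ 2.3227e-5*I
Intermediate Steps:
E = -20/3 (E = 30*(-⅑) + 60*(-1/18) = -10/3 - 10/3 = -20/3 ≈ -6.6667)
K(q) = -2*I*√15/15 (K(q) = -√(-20/3 + 0)/5 = -2*I*√15/15)
K(-115)/(-22233) = -2*I*√15/15/(-22233) = -2*I*√15/15*(-1/22233) = 2*I*√15/333495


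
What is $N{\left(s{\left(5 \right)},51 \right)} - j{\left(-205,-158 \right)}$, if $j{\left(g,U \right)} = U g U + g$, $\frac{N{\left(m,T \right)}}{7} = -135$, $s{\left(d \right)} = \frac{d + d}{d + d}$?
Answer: $5116880$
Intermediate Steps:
$s{\left(d \right)} = 1$ ($s{\left(d \right)} = \frac{2 d}{2 d} = 2 d \frac{1}{2 d} = 1$)
$N{\left(m,T \right)} = -945$ ($N{\left(m,T \right)} = 7 \left(-135\right) = -945$)
$j{\left(g,U \right)} = g + g U^{2}$ ($j{\left(g,U \right)} = g U^{2} + g = g + g U^{2}$)
$N{\left(s{\left(5 \right)},51 \right)} - j{\left(-205,-158 \right)} = -945 - - 205 \left(1 + \left(-158\right)^{2}\right) = -945 - - 205 \left(1 + 24964\right) = -945 - \left(-205\right) 24965 = -945 - -5117825 = -945 + 5117825 = 5116880$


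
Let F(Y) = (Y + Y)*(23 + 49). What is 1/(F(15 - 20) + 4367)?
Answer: 1/3647 ≈ 0.00027420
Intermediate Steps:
F(Y) = 144*Y (F(Y) = (2*Y)*72 = 144*Y)
1/(F(15 - 20) + 4367) = 1/(144*(15 - 20) + 4367) = 1/(144*(-5) + 4367) = 1/(-720 + 4367) = 1/3647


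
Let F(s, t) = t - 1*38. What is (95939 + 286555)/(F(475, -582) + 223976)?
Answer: 9107/5318 ≈ 1.7125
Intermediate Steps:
F(s, t) = -38 + t (F(s, t) = t - 38 = -38 + t)
(95939 + 286555)/(F(475, -582) + 223976) = (95939 + 286555)/((-38 - 582) + 223976) = 382494/(-620 + 223976) = 382494/223356 = 382494*(1/223356) = 9107/5318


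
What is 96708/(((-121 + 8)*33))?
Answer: -32236/1243 ≈ -25.934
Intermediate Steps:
96708/(((-121 + 8)*33)) = 96708/((-113*33)) = 96708/(-3729) = 96708*(-1/3729) = -32236/1243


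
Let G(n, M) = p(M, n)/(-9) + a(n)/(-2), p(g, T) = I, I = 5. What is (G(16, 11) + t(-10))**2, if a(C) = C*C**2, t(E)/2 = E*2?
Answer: 353327209/81 ≈ 4.3621e+6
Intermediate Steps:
t(E) = 4*E (t(E) = 2*(E*2) = 2*(2*E) = 4*E)
p(g, T) = 5
a(C) = C**3
G(n, M) = -5/9 - n**3/2 (G(n, M) = 5/(-9) + n**3/(-2) = 5*(-1/9) + n**3*(-1/2) = -5/9 - n**3/2)
(G(16, 11) + t(-10))**2 = ((-5/9 - 1/2*16**3) + 4*(-10))**2 = ((-5/9 - 1/2*4096) - 40)**2 = ((-5/9 - 2048) - 40)**2 = (-18437/9 - 40)**2 = (-18797/9)**2 = 353327209/81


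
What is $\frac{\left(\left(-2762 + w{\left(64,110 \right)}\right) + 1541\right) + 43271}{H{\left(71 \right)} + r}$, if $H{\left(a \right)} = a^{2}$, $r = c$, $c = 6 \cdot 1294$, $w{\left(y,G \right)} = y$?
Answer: $\frac{42114}{12805} \approx 3.2889$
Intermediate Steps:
$c = 7764$
$r = 7764$
$\frac{\left(\left(-2762 + w{\left(64,110 \right)}\right) + 1541\right) + 43271}{H{\left(71 \right)} + r} = \frac{\left(\left(-2762 + 64\right) + 1541\right) + 43271}{71^{2} + 7764} = \frac{\left(-2698 + 1541\right) + 43271}{5041 + 7764} = \frac{-1157 + 43271}{12805} = 42114 \cdot \frac{1}{12805} = \frac{42114}{12805}$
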